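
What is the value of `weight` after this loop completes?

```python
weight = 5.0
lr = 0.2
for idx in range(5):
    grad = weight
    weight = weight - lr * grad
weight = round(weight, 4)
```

Gradient descent: w = 5.0 * (1 - 0.2)^5
`weight` takes the values: 5.0 → 4.0 → 3.2 → 2.56 → 2.048 → 1.6384

Answer: 1.6384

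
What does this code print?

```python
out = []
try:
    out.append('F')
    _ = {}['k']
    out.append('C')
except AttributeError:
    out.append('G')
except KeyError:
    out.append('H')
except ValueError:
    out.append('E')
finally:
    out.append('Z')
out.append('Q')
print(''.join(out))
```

Execution trace: 'F' (try body) → 'H' (except KeyError) → 'Z' (finally) → 'Q' (after the try/except). Output: FHZQ

Answer: FHZQ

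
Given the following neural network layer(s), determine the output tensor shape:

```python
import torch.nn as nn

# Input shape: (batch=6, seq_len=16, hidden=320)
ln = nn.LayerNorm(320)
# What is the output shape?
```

Input: (6, 16, 320) -> Output: (6, 16, 320)

Answer: (6, 16, 320)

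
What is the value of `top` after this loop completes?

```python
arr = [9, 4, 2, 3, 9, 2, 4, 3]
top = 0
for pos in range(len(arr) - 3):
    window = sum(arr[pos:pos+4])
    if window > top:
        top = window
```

Max sum of 4-element window in [9, 4, 2, 3, 9, 2, 4, 3]
`top` takes the values: 0 → 18

Answer: 18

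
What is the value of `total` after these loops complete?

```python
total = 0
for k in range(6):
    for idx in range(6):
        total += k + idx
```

Sum of all k+idx for k,idx in 6x6
`total` takes the values: 0 → 1 → 3 → 6 → 10 → 15 → 16 → 18 → 21 → 25 → 30 → 36 → 38 → 41 → 45 → 50 → 56 → 63 → 66 → 70 → 75 → 81 → 88 → 96 → 100 → 105 → 111 → 118 → 126 → 135 → 140 → 146 → 153 → 161 → 170 → 180

Answer: 180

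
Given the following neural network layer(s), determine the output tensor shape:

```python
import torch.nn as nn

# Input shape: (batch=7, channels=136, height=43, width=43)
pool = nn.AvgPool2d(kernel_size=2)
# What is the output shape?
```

Input: (7, 136, 43, 43) -> Output: (7, 136, 21, 21)

Answer: (7, 136, 21, 21)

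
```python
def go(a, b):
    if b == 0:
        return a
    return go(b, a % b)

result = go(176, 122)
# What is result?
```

go(176, 122) -> go(122, 54) -> go(54, 14) -> go(14, 12) -> go(12, 2) -> go(2, 0) -> 2

Answer: 2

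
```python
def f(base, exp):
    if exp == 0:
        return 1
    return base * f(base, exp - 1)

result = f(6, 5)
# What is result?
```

f(6, 5) = 6 * 6 * 6 * 6 * 6 = 7776

Answer: 7776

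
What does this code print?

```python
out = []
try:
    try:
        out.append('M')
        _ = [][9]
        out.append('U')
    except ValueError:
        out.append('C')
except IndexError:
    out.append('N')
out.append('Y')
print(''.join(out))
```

Execution trace: 'M' (try body) → 'N' (outer except IndexError) → 'Y' (after the try/except). Output: MNY

Answer: MNY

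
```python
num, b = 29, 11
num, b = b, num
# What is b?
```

Trace:
`num, b = 29, 11` → num = 29; b = 11
`num, b = b, num` → num = 11; b = 29
So b = 29

Answer: 29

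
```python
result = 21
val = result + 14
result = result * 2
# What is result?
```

Trace:
`result = 21` → result = 21
`val = result + 14` → val = 35
`result = result * 2` → result = 42
So result = 42

Answer: 42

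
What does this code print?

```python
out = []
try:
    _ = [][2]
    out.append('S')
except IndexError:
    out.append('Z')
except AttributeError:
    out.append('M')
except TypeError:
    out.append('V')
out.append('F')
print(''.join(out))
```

Execution trace: 'Z' (except IndexError) → 'F' (after the try/except). Output: ZF

Answer: ZF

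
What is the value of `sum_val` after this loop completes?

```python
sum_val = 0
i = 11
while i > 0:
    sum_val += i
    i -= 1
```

Sum 11 down to 1
`sum_val` takes the values: 0 → 11 → 21 → 30 → 38 → 45 → 51 → 56 → 60 → 63 → 65 → 66

Answer: 66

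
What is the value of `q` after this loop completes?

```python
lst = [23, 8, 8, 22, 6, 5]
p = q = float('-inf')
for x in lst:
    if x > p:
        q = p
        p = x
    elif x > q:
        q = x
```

Second largest (with repeats) in [23, 8, 8, 22, 6, 5]
`q` takes the values: -inf → 8 → 22

Answer: 22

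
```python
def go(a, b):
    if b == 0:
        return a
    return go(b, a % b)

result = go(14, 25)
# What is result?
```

go(14, 25) -> go(25, 14) -> go(14, 11) -> go(11, 3) -> go(3, 2) -> go(2, 1) -> go(1, 0) -> 1

Answer: 1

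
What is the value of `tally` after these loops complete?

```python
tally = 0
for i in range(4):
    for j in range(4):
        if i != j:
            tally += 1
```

4² - 4 (exclude diagonal)
`tally` takes the values: 0 → 1 → 2 → 3 → 4 → 5 → 6 → 7 → 8 → 9 → 10 → 11 → 12

Answer: 12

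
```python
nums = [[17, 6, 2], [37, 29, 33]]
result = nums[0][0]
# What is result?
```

Trace:
`nums = [[17, 6, 2], [37, 29, 33]]` → nums = [[17, 6, 2], [37, 29, 33]]
`result = nums[0][0]` → result = 17
So result = 17

Answer: 17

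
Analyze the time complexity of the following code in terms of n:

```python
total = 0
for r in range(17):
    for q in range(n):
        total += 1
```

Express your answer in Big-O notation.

Each loop level contributes: 1 × n. Multiplying the contributions gives O(n).

Answer: O(n)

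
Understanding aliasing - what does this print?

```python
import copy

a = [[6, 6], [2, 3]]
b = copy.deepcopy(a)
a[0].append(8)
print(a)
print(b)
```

Key concept: deep copy is fully independent.
Step by step:
`a = [[6, 6], [2, 3]]` → a = [[6, 6], [2, 3]]
`b = copy.deepcopy(a)` → b = [[6, 6], [2, 3]]
`a[0].append(8)` → a = [[6, 6, 8], [2, 3]]
`print(a)` → prints [[6, 6, 8], [2, 3]]
`print(b)` → prints [[6, 6], [2, 3]]

Answer:
[[6, 6, 8], [2, 3]]
[[6, 6], [2, 3]]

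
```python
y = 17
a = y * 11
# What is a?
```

Trace:
`y = 17` → y = 17
`a = y * 11` → a = 187
So a = 187

Answer: 187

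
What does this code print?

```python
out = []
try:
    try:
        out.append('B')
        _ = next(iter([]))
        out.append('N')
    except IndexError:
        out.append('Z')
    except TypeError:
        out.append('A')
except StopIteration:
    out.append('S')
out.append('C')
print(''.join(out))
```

Execution trace: 'B' (inner try body) → 'S' (outer except StopIteration) → 'C' (after the try/except). Output: BSC

Answer: BSC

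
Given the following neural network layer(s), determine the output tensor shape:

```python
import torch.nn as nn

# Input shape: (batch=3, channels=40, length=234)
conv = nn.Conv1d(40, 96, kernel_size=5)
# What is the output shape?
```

Input: (3, 40, 234) -> Output: (3, 96, 230)

Answer: (3, 96, 230)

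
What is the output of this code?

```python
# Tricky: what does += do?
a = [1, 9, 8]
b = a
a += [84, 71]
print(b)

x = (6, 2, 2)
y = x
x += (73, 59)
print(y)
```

Key concept: += behavior differs for mutable vs immutable.
Step by step:
`a = [1, 9, 8]` → a = [1, 9, 8]
`b = a` → b = [1, 9, 8] (same object as a)
`a += [84, 71]` → a = [1, 9, 8, 84, 71] (same object as b); b = [1, 9, 8, 84, 71] (same object as a)
`print(b)` → prints [1, 9, 8, 84, 71]
`x = (6, 2, 2)` → x = (6, 2, 2)
`y = x` → y = (6, 2, 2)
`x += (73, 59)` → x = (6, 2, 2, 73, 59)
`print(y)` → prints (6, 2, 2)

Answer:
[1, 9, 8, 84, 71]
(6, 2, 2)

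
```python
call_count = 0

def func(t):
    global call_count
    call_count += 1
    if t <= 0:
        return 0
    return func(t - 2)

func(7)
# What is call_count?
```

Linear recursion stepping by 2: 5 calls from t=7 down to ≤0.

Answer: 5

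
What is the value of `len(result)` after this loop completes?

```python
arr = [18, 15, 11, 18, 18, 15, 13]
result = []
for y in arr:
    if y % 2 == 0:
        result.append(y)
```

Count even numbers in [18, 15, 11, 18, 18, 15, 13]
`result` takes the values: [] → [18] → [18, 18] → [18, 18, 18]
So `len(result)` = 3

Answer: 3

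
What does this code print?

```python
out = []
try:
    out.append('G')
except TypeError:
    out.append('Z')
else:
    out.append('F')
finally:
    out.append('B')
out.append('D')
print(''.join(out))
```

Execution trace: 'G' (try body, no exception) → 'F' (else) → 'B' (finally) → 'D' (after the try/except). Output: GFBD

Answer: GFBD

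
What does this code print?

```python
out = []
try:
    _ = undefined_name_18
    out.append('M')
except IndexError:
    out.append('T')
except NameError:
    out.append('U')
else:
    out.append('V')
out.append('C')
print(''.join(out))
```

Execution trace: 'U' (except NameError) → 'C' (after the try/except). Output: UC

Answer: UC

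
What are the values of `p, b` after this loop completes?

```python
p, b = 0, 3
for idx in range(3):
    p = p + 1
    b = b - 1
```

p goes 0→3, b goes 3→0
`p, b` takes the values: (0, 3) → (1, 3) → (1, 2) → (2, 2) → (2, 1) → (3, 1) → (3, 0)

Answer: 3, 0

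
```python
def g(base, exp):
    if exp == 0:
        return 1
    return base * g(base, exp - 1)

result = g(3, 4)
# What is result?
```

g(3, 4) = 3 * 3 * 3 * 3 = 81

Answer: 81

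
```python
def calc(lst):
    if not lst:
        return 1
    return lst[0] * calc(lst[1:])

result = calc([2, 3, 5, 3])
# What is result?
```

Product over [2, 3, 5, 3] = 2 * 3 * 5 * 3 = 90

Answer: 90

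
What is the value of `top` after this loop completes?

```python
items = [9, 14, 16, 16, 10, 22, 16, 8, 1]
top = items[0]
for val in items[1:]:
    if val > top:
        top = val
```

Maximum of [9, 14, 16, 16, 10, 22, 16, 8, 1]
`top` takes the values: 9 → 14 → 16 → 22

Answer: 22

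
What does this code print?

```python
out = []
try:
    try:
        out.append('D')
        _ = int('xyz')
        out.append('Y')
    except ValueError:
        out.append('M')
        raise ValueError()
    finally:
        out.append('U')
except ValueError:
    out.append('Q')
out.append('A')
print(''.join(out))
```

Execution trace: 'D' (inner try body) → 'M' (inner except ValueError) → 'U' (inner finally) → 'Q' (outer except ValueError) → 'A' (after the try/except). Output: DMUQA

Answer: DMUQA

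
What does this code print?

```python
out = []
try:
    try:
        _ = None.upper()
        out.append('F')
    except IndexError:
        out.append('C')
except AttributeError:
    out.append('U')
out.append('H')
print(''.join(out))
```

Execution trace: 'U' (outer except AttributeError) → 'H' (after the try/except). Output: UH

Answer: UH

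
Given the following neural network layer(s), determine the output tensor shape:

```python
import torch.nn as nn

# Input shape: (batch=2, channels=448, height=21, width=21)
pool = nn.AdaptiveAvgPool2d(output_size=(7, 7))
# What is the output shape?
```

Input: (2, 448, 21, 21) -> Output: (2, 448, 7, 7)

Answer: (2, 448, 7, 7)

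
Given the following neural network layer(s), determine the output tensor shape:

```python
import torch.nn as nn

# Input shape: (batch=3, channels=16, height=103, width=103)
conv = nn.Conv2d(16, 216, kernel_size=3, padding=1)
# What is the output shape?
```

Input: (3, 16, 103, 103) -> Output: (3, 216, 103, 103)

Answer: (3, 216, 103, 103)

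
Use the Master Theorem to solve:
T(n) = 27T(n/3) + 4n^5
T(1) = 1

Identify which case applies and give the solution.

a=27, b=3, f(n)=4n^5. log_3(27) = 3. Since c=5 > 3 and the regularity condition holds (27(n/3)^5 = (27/3^5)n^5 with 27/3^5 < 1), Case 3 applies: T(n) = Θ(f(n)) = O(n^5).

Answer: O(n^5) - Case 3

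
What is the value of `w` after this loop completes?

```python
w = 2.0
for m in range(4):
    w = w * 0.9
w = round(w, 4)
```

Exponential decay: 2.0 * 0.9^4
`w` takes the values: 2.0 → 1.8 → 1.62 → 1.458 → 1.3122

Answer: 1.3122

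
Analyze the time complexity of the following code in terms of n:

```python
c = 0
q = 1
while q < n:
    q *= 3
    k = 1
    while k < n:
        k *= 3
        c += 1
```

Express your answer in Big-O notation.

Each loop level contributes: log n × log n. Multiplying the contributions gives O(log² n).

Answer: O(log² n)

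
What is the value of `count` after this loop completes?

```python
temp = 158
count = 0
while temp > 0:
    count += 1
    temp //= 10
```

Count digits by repeated division by 10
`count` takes the values: 0 → 1 → 2 → 3

Answer: 3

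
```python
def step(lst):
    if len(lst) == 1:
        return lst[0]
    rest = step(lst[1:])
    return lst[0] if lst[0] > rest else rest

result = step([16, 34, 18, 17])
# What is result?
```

Recursive max over [16, 34, 18, 17] = 34

Answer: 34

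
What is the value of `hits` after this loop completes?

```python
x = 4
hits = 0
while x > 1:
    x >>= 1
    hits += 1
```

Count right shifts until 1
`hits` takes the values: 0 → 1 → 2

Answer: 2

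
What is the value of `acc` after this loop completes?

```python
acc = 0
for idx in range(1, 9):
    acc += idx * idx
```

Sum of squares 1² to 8² = 204
`acc` takes the values: 0 → 1 → 5 → 14 → 30 → 55 → 91 → 140 → 204

Answer: 204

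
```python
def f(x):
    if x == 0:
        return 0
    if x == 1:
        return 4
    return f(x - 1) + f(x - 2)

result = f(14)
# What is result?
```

Build up from base cases: f(0)=0, f(1)=4, f(2)=4, f(3)=8, f(4)=12, f(5)=20, f(6)=32, ..., f(14)=1508

Answer: 1508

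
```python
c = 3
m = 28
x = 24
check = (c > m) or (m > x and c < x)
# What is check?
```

Trace:
`c = 3` → c = 3
`m = 28` → m = 28
`x = 24` → x = 24
`check = (c > m) or (m > x and c < x)` → check = True
So check = True

Answer: True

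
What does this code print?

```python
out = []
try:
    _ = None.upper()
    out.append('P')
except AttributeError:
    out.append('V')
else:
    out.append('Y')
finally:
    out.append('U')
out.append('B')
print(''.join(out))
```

Execution trace: 'V' (except AttributeError) → 'U' (finally) → 'B' (after the try/except). Output: VUB

Answer: VUB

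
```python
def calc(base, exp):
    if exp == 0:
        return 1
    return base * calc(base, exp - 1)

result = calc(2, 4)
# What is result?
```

calc(2, 4) = 2 * 2 * 2 * 2 = 16

Answer: 16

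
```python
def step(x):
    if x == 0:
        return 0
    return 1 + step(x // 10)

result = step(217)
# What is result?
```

Count of digits of 217: 3

Answer: 3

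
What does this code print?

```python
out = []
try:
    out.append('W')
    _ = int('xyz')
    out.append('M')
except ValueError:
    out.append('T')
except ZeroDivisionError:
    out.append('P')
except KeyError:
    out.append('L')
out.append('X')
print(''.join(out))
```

Execution trace: 'W' (try body) → 'T' (except ValueError) → 'X' (after the try/except). Output: WTX

Answer: WTX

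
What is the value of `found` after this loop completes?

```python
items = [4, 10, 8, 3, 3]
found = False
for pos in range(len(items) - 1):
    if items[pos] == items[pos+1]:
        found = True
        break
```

Check consecutive duplicates in [4, 10, 8, 3, 3]
`found` takes the values: False → True

Answer: True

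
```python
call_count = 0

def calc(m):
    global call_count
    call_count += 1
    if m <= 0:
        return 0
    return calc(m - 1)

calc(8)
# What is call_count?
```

Linear recursion stepping by 1: 9 calls from m=8 down to ≤0.

Answer: 9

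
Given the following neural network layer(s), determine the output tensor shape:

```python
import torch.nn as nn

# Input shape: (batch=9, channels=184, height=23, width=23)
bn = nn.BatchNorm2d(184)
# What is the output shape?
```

Input: (9, 184, 23, 23) -> Output: (9, 184, 23, 23)

Answer: (9, 184, 23, 23)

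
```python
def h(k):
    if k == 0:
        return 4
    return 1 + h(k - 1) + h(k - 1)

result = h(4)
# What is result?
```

h(k) = 1 + 2·h(k-1), h(0)=4. Closed form: (4+1)·2^4 - 1 = 79.

Answer: 79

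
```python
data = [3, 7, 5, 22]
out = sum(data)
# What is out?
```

Trace:
`data = [3, 7, 5, 22]` → data = [3, 7, 5, 22]
`out = sum(data)` → out = 37
So out = 37

Answer: 37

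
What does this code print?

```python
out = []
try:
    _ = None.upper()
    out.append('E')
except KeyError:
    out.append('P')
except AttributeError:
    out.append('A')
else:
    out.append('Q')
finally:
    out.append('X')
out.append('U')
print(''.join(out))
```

Execution trace: 'A' (except AttributeError) → 'X' (finally) → 'U' (after the try/except). Output: AXU

Answer: AXU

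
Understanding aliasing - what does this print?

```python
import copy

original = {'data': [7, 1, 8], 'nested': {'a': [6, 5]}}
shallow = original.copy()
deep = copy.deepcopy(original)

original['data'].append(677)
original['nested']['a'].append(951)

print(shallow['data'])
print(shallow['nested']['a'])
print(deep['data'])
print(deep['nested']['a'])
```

Key concept: comparing shallow vs deep copy.
Step by step:
`original = {'data': [7, 1, 8], 'nested': {'a': [6, 5]}}` → original = {'data': [7, 1, 8], 'nested': {'a': [6, 5]}}
`shallow = original.copy()` → shallow = {'data': [7, 1, 8], 'nested': {'a': [6, 5]}}
`deep = copy.deepcopy(original)` → deep = {'data': [7, 1, 8], 'nested': {'a': [6, 5]}}
`original['data'].append(677)` → original = {'data': [7, 1, 8, 677], 'nested': {'a': [6, 5]}}; shallow = {'data': [7, 1, 8, 677], 'nested': {'a': [6, 5]}}
`original['nested']['a'].append(951)` → original = {'data': [7, 1, 8, 677], 'nested': {'a': [6, 5, 951]}}; shallow = {'data': [7, 1, 8, 677], 'nested': {'a': [6, 5, 951]}}
`print(shallow['data'])` → prints [7, 1, 8, 677]
`print(shallow['nested']['a'])` → prints [6, 5, 951]
`print(deep['data'])` → prints [7, 1, 8]
`print(deep['nested']['a'])` → prints [6, 5]

Answer:
[7, 1, 8, 677]
[6, 5, 951]
[7, 1, 8]
[6, 5]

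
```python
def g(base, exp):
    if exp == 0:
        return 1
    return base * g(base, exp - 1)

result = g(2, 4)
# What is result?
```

g(2, 4) = 2 * 2 * 2 * 2 = 16

Answer: 16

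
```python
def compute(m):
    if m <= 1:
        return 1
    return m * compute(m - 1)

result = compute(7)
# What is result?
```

compute(7) = 7 * 6 * 5 * 4 * 3 * 2 * 1 = 5040

Answer: 5040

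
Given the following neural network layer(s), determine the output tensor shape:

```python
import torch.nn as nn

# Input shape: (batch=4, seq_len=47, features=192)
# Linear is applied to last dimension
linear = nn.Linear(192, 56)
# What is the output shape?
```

Input: (4, 47, 192) -> Output: (4, 47, 56)

Answer: (4, 47, 56)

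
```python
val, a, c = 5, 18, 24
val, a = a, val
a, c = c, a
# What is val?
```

Trace:
`val, a, c = 5, 18, 24` → val = 5; a = 18; c = 24
`val, a = a, val` → val = 18; a = 5
`a, c = c, a` → a = 24; c = 5
So val = 18

Answer: 18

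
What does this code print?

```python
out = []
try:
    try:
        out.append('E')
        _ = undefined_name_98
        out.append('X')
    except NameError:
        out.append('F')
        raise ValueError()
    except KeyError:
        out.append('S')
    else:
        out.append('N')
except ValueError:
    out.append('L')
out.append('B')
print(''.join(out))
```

Execution trace: 'E' (inner try body) → 'F' (inner except NameError) → 'L' (outer except ValueError) → 'B' (after the try/except). Output: EFLB

Answer: EFLB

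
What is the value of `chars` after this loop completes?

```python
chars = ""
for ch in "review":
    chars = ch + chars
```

Reverse 'review'
`chars` takes the values: "" → "r" → "er" → "ver" → "iver" → "eiver" → "weiver"

Answer: "weiver"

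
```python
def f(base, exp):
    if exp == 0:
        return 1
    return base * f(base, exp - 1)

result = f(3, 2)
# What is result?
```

f(3, 2) = 3 * 3 = 9

Answer: 9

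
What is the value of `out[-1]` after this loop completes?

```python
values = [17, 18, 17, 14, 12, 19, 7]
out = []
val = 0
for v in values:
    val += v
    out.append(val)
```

Cumulative sum ends at 104
`out` takes the values: [] → [17] → [17, 35] → [17, 35, 52] → [17, 35, 52, 66] → [17, 35, 52, 66, 78] → [17, 35, 52, 66, 78, 97] → [17, 35, 52, 66, 78, 97, 104]
So `out[-1]` = 104

Answer: 104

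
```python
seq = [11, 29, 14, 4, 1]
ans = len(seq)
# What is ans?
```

Trace:
`seq = [11, 29, 14, 4, 1]` → seq = [11, 29, 14, 4, 1]
`ans = len(seq)` → ans = 5
So ans = 5

Answer: 5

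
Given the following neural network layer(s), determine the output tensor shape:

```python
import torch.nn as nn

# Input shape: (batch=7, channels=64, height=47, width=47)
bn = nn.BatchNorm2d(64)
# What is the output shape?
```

Input: (7, 64, 47, 47) -> Output: (7, 64, 47, 47)

Answer: (7, 64, 47, 47)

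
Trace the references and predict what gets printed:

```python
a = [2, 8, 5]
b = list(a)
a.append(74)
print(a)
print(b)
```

Key concept: list() constructor creates copy.
Step by step:
`a = [2, 8, 5]` → a = [2, 8, 5]
`b = list(a)` → b = [2, 8, 5]
`a.append(74)` → a = [2, 8, 5, 74]
`print(a)` → prints [2, 8, 5, 74]
`print(b)` → prints [2, 8, 5]

Answer:
[2, 8, 5, 74]
[2, 8, 5]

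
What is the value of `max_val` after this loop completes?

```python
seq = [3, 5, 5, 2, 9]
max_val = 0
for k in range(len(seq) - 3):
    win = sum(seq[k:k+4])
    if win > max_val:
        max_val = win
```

Max sum of 4-element window in [3, 5, 5, 2, 9]
`max_val` takes the values: 0 → 15 → 21

Answer: 21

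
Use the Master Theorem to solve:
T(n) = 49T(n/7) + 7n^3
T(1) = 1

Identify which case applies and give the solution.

a=49, b=7, f(n)=7n^3. log_7(49) = 2. Since c=3 > 2 and the regularity condition holds (49(n/7)^3 = (49/7^3)n^3 with 49/7^3 < 1), Case 3 applies: T(n) = Θ(f(n)) = O(n^3).

Answer: O(n^3) - Case 3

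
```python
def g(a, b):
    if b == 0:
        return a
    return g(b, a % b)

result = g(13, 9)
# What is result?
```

g(13, 9) -> g(9, 4) -> g(4, 1) -> g(1, 0) -> 1

Answer: 1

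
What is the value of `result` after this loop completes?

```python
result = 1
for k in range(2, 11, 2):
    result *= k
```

Product of even numbers 2 to 10
`result` takes the values: 1 → 2 → 8 → 48 → 384 → 3840

Answer: 3840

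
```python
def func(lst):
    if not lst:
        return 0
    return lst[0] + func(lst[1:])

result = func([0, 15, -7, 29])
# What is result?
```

0 + 15 + (-7) + 29 + 0 = 37

Answer: 37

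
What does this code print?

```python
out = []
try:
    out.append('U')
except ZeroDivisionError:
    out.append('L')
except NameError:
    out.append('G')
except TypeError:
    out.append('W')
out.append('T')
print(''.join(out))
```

Execution trace: 'U' (try body, no exception) → 'T' (after the try/except). Output: UT

Answer: UT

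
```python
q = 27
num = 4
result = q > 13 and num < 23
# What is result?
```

Trace:
`q = 27` → q = 27
`num = 4` → num = 4
`result = q > 13 and num < 23` → result = True
So result = True

Answer: True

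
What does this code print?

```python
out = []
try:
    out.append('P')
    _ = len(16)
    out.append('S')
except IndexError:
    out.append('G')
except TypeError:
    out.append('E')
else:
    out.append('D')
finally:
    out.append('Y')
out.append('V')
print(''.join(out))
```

Execution trace: 'P' (try body) → 'E' (except TypeError) → 'Y' (finally) → 'V' (after the try/except). Output: PEYV

Answer: PEYV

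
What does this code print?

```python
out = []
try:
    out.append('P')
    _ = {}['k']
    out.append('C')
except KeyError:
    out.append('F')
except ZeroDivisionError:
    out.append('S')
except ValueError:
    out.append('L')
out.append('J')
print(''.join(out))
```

Execution trace: 'P' (try body) → 'F' (except KeyError) → 'J' (after the try/except). Output: PFJ

Answer: PFJ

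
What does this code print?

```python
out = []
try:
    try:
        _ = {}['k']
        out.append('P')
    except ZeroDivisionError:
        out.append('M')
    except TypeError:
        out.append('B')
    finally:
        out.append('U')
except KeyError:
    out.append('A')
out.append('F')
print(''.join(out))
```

Execution trace: 'U' (finally) → 'A' (outer except KeyError) → 'F' (after the try/except). Output: UAF

Answer: UAF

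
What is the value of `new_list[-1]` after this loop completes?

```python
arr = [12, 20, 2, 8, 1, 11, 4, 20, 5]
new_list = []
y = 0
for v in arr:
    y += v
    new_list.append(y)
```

Cumulative sum ends at 83
`new_list` takes the values: [] → [12] → [12, 32] → [12, 32, 34] → [12, 32, 34, 42] → [12, 32, 34, 42, 43] → [12, 32, 34, 42, 43, 54] → [12, 32, 34, 42, 43, 54, 58] → [12, 32, 34, 42, 43, 54, 58, 78] → [12, 32, 34, 42, 43, 54, 58, 78, 83]
So `new_list[-1]` = 83

Answer: 83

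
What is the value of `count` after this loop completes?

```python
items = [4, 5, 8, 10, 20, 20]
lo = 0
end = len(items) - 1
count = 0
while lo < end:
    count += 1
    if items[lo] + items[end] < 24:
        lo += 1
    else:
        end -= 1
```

Steps to find pair summing to 24
`count` takes the values: 0 → 1 → 2 → 3 → 4 → 5

Answer: 5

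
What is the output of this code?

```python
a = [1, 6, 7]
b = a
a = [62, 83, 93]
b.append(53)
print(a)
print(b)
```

Key concept: rebinding vs mutation: a is rebound to a new list, b still points at the original.
Step by step:
`a = [1, 6, 7]` → a = [1, 6, 7]
`b = a` → b = [1, 6, 7] (same object as a)
`a = [62, 83, 93]` → a = [62, 83, 93]
`b.append(53)` → b = [1, 6, 7, 53]
`print(a)` → prints [62, 83, 93]
`print(b)` → prints [1, 6, 7, 53]

Answer:
[62, 83, 93]
[1, 6, 7, 53]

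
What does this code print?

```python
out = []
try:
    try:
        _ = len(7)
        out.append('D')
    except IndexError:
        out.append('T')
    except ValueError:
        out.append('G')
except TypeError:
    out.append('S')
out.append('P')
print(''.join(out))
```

Execution trace: 'S' (outer except TypeError) → 'P' (after the try/except). Output: SP

Answer: SP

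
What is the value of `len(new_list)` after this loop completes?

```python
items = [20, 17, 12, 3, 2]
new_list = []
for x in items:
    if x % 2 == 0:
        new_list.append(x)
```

Count even numbers in [20, 17, 12, 3, 2]
`new_list` takes the values: [] → [20] → [20, 12] → [20, 12, 2]
So `len(new_list)` = 3

Answer: 3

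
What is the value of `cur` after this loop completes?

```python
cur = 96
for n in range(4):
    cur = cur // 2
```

Halve 4 times: 96 // 2^4 = 6
`cur` takes the values: 96 → 48 → 24 → 12 → 6

Answer: 6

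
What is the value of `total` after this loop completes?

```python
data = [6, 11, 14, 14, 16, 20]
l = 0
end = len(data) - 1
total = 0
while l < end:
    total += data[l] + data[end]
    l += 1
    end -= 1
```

Sum of pairs from ends
`total` takes the values: 0 → 26 → 53 → 81

Answer: 81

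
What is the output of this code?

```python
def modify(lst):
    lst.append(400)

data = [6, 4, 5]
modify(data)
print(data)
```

Key concept: function modifies passed list.
Step by step:
`data = [6, 4, 5]` → data = [6, 4, 5]
`modify(data)` → data = [6, 4, 5, 400]
`print(data)` → prints [6, 4, 5, 400]

Answer: [6, 4, 5, 400]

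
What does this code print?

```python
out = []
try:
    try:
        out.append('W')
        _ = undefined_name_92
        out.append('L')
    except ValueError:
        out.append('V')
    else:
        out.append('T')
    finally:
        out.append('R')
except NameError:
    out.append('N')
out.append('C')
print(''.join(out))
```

Execution trace: 'W' (try body) → 'R' (finally) → 'N' (outer except NameError) → 'C' (after the try/except). Output: WRNC

Answer: WRNC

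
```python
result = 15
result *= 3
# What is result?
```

Trace:
`result = 15` → result = 15
`result *= 3` → result = 45
So result = 45

Answer: 45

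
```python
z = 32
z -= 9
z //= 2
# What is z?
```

Trace:
`z = 32` → z = 32
`z -= 9` → z = 23
`z //= 2` → z = 11
So z = 11

Answer: 11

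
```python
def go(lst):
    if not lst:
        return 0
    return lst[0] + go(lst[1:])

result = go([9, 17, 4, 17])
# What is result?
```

9 + 17 + 4 + 17 + 0 = 47

Answer: 47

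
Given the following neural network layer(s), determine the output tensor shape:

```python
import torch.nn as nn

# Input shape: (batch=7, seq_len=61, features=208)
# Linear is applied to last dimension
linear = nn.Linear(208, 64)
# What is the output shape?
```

Input: (7, 61, 208) -> Output: (7, 61, 64)

Answer: (7, 61, 64)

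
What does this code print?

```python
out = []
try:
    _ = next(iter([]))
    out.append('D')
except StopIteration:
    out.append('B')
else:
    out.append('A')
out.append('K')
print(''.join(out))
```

Execution trace: 'B' (except StopIteration) → 'K' (after the try/except). Output: BK

Answer: BK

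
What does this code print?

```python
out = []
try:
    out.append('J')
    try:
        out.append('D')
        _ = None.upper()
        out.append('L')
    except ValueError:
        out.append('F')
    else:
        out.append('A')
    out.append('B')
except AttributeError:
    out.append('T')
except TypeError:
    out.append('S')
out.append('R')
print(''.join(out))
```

Execution trace: 'J' (try body) → 'D' (inner try body) → 'T' (except AttributeError) → 'R' (after the try/except). Output: JDTR

Answer: JDTR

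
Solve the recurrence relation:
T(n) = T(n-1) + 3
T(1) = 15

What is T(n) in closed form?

Unrolling: T(n) = T(1) + 3·(n-1) = 15 + 3(n-1) = 3n + 12.

Answer: T(n) = 3n + 12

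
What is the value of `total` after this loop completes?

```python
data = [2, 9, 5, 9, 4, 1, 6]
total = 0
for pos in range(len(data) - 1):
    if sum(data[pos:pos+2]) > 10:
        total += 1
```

Count windows with sum > 10
`total` takes the values: 0 → 1 → 2 → 3 → 4

Answer: 4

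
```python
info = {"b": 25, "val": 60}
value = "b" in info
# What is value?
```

Trace:
`info = {"b": 25, "val": 60}` → info = {'b': 25, 'val': 60}
`value = "b" in info` → value = True
So value = True

Answer: True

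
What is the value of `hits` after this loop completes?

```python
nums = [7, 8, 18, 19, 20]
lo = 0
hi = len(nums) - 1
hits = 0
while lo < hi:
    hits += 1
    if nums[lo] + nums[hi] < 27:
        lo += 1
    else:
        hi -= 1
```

Steps to find pair summing to 27
`hits` takes the values: 0 → 1 → 2 → 3 → 4

Answer: 4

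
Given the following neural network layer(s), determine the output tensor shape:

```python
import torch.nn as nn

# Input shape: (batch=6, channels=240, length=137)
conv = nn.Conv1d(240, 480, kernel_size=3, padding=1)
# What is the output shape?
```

Input: (6, 240, 137) -> Output: (6, 480, 137)

Answer: (6, 480, 137)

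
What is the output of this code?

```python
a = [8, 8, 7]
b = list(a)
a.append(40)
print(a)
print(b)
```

Key concept: list() constructor creates copy.
Step by step:
`a = [8, 8, 7]` → a = [8, 8, 7]
`b = list(a)` → b = [8, 8, 7]
`a.append(40)` → a = [8, 8, 7, 40]
`print(a)` → prints [8, 8, 7, 40]
`print(b)` → prints [8, 8, 7]

Answer:
[8, 8, 7, 40]
[8, 8, 7]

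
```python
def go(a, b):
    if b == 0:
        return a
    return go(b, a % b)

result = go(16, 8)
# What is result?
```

go(16, 8) -> go(8, 0) -> 8

Answer: 8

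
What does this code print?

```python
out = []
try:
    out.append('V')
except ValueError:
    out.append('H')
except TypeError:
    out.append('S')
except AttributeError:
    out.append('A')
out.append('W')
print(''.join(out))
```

Execution trace: 'V' (try body, no exception) → 'W' (after the try/except). Output: VW

Answer: VW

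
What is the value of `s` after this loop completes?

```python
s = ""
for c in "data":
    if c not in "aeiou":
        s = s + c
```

Remove vowels from 'data'
`s` takes the values: "" → "d" → "dt"

Answer: "dt"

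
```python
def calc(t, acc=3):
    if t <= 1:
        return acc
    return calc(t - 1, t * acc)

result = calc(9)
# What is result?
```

Accumulator trace (n, acc): (9, 3) -> (8, 27) -> (7, 216) -> (6, 1512) -> (5, 9072) -> (4, 45360) -> (3, 181440) -> (2, 544320) -> (1, 1088640) -> return 1088640

Answer: 1088640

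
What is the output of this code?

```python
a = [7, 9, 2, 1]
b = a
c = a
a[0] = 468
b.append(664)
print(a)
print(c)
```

Key concept: multiple aliases.
Step by step:
`a = [7, 9, 2, 1]` → a = [7, 9, 2, 1]
`b = a` → b = [7, 9, 2, 1] (same object as a)
`c = a` → c = [7, 9, 2, 1] (same object as a, b)
`a[0] = 468` → a = [468, 9, 2, 1] (same object as b, c); b = [468, 9, 2, 1] (same object as a, c); c = [468, 9, 2, 1] (same object as a, b)
`b.append(664)` → a = [468, 9, 2, 1, 664] (same object as b, c); b = [468, 9, 2, 1, 664] (same object as a, c); c = [468, 9, 2, 1, 664] (same object as a, b)
`print(a)` → prints [468, 9, 2, 1, 664]
`print(c)` → prints [468, 9, 2, 1, 664]

Answer:
[468, 9, 2, 1, 664]
[468, 9, 2, 1, 664]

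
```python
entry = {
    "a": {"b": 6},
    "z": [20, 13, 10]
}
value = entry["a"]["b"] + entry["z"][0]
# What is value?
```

Trace:
`entry = { ...` → entry = {'a': {'b': 6}, 'z': [20, 13, 10]}
`value = entry["a"]["b"] + entry["z"][0]` → value = 26
So value = 26

Answer: 26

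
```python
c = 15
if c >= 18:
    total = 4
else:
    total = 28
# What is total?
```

Trace:
`c = 15` → c = 15
`if c >= 18: ...` → c >= 18 is False, take else branch → total = 28
So total = 28

Answer: 28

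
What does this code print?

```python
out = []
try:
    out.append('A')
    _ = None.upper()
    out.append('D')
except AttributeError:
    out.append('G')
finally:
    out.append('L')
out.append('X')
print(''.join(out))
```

Execution trace: 'A' (try body) → 'G' (except AttributeError) → 'L' (finally) → 'X' (after the try/except). Output: AGLX

Answer: AGLX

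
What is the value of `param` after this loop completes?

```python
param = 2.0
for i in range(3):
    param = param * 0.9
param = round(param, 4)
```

Exponential decay: 2.0 * 0.9^3
`param` takes the values: 2.0 → 1.8 → 1.62 → 1.458

Answer: 1.458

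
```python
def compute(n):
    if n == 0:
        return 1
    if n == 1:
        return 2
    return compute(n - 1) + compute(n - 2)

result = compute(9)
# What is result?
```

Build up from base cases: compute(0)=1, compute(1)=2, compute(2)=3, compute(3)=5, compute(4)=8, compute(5)=13, compute(6)=21, ..., compute(9)=89

Answer: 89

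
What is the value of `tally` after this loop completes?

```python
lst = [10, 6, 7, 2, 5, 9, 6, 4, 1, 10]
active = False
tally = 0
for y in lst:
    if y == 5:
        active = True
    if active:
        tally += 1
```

Count elements after first 5 in [10, 6, 7, 2, 5, 9, 6, 4, 1, 10]
`tally` takes the values: 0 → 1 → 2 → 3 → 4 → 5 → 6

Answer: 6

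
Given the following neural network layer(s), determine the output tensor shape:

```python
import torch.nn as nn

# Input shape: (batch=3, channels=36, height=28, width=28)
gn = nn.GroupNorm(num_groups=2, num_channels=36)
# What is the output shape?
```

Input: (3, 36, 28, 28) -> Output: (3, 36, 28, 28)

Answer: (3, 36, 28, 28)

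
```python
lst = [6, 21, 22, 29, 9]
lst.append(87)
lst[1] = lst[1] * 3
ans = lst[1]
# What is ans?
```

Trace:
`lst = [6, 21, 22, 29, 9]` → lst = [6, 21, 22, 29, 9]
`lst.append(87)` → lst = [6, 21, 22, 29, 9, 87]
`lst[1] = lst[1] * 3` → lst = [6, 63, 22, 29, 9, 87]
`ans = lst[1]` → ans = 63
So ans = 63

Answer: 63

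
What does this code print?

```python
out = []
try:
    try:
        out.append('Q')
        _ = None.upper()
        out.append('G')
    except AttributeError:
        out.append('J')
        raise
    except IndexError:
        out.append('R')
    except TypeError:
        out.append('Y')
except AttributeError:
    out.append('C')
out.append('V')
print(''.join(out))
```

Execution trace: 'Q' (try body) → 'J' (except AttributeError) → 'C' (outer except AttributeError) → 'V' (after the try/except). Output: QJCV

Answer: QJCV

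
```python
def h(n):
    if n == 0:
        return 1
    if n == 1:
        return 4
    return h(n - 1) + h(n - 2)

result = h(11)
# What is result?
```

Build up from base cases: h(0)=1, h(1)=4, h(2)=5, h(3)=9, h(4)=14, h(5)=23, h(6)=37, ..., h(11)=411

Answer: 411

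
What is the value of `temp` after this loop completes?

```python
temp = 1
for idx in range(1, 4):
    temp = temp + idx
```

Start at 1, add 1 through 3
`temp` takes the values: 1 → 2 → 4 → 7

Answer: 7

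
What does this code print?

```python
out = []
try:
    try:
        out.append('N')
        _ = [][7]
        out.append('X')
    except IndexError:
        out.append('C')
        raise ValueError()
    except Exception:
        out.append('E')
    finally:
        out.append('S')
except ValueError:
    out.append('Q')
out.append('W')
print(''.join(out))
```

Execution trace: 'N' (try body) → 'C' (except IndexError) → 'S' (finally) → 'Q' (outer except ValueError) → 'W' (after the try/except). Output: NCSQW

Answer: NCSQW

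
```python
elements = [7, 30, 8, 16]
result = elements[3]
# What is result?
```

Trace:
`elements = [7, 30, 8, 16]` → elements = [7, 30, 8, 16]
`result = elements[3]` → result = 16
So result = 16

Answer: 16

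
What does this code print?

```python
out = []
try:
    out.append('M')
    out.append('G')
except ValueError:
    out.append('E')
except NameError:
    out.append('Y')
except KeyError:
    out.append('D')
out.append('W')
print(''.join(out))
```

Execution trace: 'M' (try body) → 'G' (try body, no exception) → 'W' (after the try/except). Output: MGW

Answer: MGW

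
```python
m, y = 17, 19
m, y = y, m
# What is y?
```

Trace:
`m, y = 17, 19` → m = 17; y = 19
`m, y = y, m` → m = 19; y = 17
So y = 17

Answer: 17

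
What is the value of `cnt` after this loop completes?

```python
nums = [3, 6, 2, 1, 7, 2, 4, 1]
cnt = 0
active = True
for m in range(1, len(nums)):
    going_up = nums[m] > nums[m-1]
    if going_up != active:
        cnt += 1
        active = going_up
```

Count direction changes in [3, 6, 2, 1, 7, 2, 4, 1]
`cnt` takes the values: 0 → 1 → 2 → 3 → 4 → 5

Answer: 5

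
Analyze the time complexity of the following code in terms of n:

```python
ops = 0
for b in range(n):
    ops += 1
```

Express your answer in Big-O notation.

Each loop level contributes: n. Multiplying the contributions gives O(n).

Answer: O(n)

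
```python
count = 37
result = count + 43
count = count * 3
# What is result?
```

Trace:
`count = 37` → count = 37
`result = count + 43` → result = 80
`count = count * 3` → count = 111
So result = 80

Answer: 80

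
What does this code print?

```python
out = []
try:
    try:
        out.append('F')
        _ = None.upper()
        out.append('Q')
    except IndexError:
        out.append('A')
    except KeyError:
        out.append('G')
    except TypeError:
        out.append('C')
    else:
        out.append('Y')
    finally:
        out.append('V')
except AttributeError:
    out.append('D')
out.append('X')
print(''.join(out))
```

Execution trace: 'F' (try body) → 'V' (finally) → 'D' (outer except AttributeError) → 'X' (after the try/except). Output: FVDX

Answer: FVDX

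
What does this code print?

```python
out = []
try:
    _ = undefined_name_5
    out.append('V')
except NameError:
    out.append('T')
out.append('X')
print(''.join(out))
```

Execution trace: 'T' (except NameError) → 'X' (after the try/except). Output: TX

Answer: TX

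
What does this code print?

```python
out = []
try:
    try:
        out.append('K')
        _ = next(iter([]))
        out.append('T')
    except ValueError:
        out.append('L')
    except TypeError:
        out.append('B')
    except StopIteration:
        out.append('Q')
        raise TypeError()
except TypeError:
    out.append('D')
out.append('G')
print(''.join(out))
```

Execution trace: 'K' (inner try body) → 'Q' (inner except StopIteration) → 'D' (outer except TypeError) → 'G' (after the try/except). Output: KQDG

Answer: KQDG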